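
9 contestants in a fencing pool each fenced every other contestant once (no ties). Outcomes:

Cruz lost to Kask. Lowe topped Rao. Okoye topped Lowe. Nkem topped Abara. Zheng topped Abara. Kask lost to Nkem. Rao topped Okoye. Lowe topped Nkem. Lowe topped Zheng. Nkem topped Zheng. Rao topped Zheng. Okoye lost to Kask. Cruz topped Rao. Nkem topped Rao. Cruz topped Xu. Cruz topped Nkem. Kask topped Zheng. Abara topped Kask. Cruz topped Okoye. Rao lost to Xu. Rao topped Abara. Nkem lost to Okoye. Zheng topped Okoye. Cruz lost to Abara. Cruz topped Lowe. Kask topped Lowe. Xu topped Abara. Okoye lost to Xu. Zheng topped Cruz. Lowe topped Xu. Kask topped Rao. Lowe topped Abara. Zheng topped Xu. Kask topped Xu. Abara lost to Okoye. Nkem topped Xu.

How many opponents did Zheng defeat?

Zheng's results: beat Cruz, Xu, Okoye, Abara; lost to Kask, Nkem, Rao, Lowe.
That is 4 wins.

4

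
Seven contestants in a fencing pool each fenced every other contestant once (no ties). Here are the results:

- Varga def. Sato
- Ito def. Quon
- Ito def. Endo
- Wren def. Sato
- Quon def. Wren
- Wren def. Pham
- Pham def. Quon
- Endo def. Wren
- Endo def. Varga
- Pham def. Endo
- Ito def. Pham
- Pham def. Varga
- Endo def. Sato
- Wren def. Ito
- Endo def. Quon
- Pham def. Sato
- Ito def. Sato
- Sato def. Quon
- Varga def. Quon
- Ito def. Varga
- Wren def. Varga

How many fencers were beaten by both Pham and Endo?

Pham beat: Sato, Quon, Varga, Endo.
Endo beat: Sato, Quon, Varga, Wren.
Both beat: Sato, Quon, Varga — 3.

3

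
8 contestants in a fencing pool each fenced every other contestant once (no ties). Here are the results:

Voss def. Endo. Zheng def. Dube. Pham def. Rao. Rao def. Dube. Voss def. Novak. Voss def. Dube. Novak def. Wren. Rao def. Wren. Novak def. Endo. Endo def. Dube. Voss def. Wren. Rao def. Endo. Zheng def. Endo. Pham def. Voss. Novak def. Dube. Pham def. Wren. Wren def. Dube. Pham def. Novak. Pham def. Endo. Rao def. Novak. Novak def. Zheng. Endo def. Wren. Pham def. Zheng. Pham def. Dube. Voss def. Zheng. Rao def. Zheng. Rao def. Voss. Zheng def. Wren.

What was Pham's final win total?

7

Pham's results: beat Novak, Dube, Voss, Endo, Rao, Wren, Zheng; lost to no one.
That is 7 wins.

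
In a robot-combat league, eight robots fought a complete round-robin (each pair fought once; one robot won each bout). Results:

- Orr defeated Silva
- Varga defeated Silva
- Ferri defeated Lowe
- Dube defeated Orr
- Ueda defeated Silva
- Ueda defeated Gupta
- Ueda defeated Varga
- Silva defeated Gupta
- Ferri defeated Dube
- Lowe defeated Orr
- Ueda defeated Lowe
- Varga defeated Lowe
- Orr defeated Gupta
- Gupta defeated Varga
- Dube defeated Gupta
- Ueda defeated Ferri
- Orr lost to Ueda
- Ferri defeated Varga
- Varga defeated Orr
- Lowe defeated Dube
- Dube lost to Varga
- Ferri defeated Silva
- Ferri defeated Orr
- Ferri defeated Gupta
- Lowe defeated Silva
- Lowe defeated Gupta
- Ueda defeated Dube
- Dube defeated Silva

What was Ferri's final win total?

6

Ferri's results: beat Gupta, Silva, Dube, Varga, Lowe, Orr; lost to Ueda.
That is 6 wins.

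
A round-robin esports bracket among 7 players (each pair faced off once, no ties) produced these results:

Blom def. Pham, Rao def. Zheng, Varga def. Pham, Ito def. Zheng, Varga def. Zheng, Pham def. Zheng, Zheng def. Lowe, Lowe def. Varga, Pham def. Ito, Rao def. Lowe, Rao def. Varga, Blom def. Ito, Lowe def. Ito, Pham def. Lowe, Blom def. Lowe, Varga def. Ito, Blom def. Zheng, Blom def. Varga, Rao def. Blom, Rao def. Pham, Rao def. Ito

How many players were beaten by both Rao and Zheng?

Rao beat: Pham, Varga, Ito, Zheng, Lowe, Blom.
Zheng beat: Lowe.
Both beat: Lowe — 1.

1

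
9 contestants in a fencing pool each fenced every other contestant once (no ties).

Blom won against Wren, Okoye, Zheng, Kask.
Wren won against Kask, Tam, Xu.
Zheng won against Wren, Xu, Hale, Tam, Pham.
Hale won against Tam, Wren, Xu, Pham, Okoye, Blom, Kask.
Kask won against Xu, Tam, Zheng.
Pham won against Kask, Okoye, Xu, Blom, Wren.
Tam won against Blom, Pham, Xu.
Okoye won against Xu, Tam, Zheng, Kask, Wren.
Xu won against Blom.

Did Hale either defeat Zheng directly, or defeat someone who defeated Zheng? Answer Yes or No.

Yes

Hale did not beat Zheng directly.
Hale beat Blom, Kask, Okoye, Pham, Tam, Wren, Xu. Of those, Blom beat Zheng.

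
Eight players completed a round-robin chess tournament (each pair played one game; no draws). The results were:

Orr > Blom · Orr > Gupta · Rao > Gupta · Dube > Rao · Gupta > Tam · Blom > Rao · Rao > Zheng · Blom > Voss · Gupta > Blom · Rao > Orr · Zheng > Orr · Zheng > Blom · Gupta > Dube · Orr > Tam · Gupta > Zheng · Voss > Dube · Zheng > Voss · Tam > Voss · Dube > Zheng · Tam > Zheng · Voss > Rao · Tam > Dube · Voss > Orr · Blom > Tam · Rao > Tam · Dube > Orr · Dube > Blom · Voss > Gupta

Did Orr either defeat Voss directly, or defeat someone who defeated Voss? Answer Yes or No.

Yes

Orr did not beat Voss directly.
Orr beat Blom, Tam, Gupta. Of those, Blom beat Voss.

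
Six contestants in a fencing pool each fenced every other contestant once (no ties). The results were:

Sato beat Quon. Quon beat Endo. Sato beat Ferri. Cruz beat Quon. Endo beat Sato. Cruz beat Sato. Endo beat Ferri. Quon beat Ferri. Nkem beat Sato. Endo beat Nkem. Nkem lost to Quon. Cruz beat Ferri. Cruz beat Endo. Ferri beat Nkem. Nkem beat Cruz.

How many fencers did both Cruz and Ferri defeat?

Cruz beat: Quon, Ferri, Endo, Sato.
Ferri beat: Nkem.
No one was beaten by both.

0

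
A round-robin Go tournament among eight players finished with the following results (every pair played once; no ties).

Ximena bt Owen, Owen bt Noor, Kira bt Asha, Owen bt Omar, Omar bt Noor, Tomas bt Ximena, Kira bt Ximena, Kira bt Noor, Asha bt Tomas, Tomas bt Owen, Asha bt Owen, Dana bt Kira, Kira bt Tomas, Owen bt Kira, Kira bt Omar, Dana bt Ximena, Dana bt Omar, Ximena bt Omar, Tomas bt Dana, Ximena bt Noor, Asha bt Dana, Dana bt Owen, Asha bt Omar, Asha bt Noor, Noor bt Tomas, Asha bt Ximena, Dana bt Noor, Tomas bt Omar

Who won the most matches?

Win totals: Owen 3, Asha 6, Dana 5, Tomas 4, Kira 5, Ximena 3, Noor 1, Omar 1.
Asha leads with 6 wins (next highest: 5).

Asha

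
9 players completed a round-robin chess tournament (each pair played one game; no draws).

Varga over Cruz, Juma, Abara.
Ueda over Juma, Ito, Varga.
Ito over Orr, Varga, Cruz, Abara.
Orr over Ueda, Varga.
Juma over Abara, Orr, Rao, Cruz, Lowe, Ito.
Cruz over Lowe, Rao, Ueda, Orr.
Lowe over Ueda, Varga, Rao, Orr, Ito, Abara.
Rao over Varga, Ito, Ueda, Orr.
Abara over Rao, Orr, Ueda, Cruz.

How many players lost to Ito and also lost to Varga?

Ito beat: Abara, Cruz, Varga, Orr.
Varga beat: Abara, Cruz, Juma.
Both beat: Abara, Cruz — 2.

2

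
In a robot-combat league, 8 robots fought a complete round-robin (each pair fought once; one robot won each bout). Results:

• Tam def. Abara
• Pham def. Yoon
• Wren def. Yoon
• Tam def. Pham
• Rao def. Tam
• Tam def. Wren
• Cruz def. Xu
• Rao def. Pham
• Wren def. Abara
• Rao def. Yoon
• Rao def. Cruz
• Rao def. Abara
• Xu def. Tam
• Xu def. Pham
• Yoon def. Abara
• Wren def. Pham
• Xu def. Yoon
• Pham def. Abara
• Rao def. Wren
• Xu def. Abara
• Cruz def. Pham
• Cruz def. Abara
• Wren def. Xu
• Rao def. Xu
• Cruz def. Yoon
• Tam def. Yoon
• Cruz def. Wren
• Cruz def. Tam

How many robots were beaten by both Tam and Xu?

3

Tam beat: Abara, Wren, Yoon, Pham.
Xu beat: Abara, Yoon, Pham, Tam.
Both beat: Abara, Yoon, Pham — 3.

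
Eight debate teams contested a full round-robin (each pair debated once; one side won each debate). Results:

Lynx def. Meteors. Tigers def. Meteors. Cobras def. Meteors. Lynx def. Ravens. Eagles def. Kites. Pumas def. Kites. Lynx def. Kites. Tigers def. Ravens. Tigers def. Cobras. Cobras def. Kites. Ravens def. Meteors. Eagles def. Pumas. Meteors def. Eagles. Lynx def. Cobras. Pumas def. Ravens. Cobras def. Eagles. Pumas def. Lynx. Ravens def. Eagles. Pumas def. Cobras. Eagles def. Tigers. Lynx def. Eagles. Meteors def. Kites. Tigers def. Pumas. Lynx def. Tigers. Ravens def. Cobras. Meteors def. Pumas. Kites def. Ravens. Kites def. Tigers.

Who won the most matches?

Lynx

Win totals: Ravens 3, Eagles 3, Kites 2, Tigers 4, Pumas 4, Cobras 3, Meteors 3, Lynx 6.
Lynx leads with 6 wins (next highest: 4).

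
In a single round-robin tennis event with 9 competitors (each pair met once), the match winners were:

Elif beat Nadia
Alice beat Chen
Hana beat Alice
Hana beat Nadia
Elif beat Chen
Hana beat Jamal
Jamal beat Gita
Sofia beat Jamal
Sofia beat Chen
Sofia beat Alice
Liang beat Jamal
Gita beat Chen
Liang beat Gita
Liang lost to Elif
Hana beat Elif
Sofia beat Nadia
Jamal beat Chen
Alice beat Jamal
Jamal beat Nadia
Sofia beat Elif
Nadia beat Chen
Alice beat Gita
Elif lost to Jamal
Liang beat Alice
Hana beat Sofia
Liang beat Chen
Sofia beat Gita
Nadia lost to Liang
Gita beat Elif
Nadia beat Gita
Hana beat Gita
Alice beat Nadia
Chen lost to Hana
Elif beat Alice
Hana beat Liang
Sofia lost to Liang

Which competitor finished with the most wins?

Hana

Win totals: Elif 4, Alice 4, Gita 2, Sofia 6, Liang 6, Hana 8, Chen 0, Jamal 4, Nadia 2.
Hana leads with 8 wins (next highest: 6).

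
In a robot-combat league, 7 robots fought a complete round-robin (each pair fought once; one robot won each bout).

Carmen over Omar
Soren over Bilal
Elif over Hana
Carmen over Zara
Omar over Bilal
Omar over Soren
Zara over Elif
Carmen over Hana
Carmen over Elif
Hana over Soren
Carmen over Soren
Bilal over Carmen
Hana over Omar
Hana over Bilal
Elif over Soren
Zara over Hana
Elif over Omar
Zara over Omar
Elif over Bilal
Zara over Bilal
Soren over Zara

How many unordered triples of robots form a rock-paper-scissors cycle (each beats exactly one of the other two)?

Win totals: Omar 2, Hana 3, Zara 4, Bilal 1, Soren 2, Elif 4, Carmen 5.
A robot with w wins dominates both others in C(w,2) triples; summing gives 1 + 3 + 6 + 0 + 1 + 6 + 10 = 27 transitive triples.
Total triples C(7,3) = 35, so cyclic triples = 35 − 27 = 8.

8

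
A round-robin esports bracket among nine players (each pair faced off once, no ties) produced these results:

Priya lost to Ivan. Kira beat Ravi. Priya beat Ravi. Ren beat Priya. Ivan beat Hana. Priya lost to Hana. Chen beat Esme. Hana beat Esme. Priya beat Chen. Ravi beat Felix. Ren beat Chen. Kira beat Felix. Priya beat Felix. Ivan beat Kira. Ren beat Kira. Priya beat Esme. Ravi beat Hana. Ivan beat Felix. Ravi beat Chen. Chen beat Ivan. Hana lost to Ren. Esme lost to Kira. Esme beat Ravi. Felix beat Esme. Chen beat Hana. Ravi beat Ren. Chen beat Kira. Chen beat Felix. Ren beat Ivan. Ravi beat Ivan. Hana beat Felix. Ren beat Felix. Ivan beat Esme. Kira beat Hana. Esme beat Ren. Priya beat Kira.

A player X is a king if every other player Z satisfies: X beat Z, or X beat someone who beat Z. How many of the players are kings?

7

Esme reaches everyone (king).
Ren reaches everyone (king).
Chen reaches everyone (king).
Felix cannot reach Chen, Hana, Priya, Kira, Ivan in two steps.
Hana cannot reach Ivan in two steps.
Ravi reaches everyone (king).
Priya reaches everyone (king).
Kira reaches everyone (king).
Ivan reaches everyone (king).
Kings: Esme, Ren, Chen, Ravi, Priya, Kira, Ivan — 7.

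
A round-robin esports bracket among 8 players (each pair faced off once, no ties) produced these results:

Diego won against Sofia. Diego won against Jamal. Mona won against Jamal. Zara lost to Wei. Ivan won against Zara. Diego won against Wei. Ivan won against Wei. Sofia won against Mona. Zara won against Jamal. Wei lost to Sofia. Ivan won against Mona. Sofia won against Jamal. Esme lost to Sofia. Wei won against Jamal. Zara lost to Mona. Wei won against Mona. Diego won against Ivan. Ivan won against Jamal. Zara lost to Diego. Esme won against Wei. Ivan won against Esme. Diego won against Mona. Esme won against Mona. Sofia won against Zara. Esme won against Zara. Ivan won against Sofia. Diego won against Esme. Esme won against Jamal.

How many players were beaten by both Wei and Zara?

Wei beat: Mona, Zara, Jamal.
Zara beat: Jamal.
Both beat: Jamal — 1.

1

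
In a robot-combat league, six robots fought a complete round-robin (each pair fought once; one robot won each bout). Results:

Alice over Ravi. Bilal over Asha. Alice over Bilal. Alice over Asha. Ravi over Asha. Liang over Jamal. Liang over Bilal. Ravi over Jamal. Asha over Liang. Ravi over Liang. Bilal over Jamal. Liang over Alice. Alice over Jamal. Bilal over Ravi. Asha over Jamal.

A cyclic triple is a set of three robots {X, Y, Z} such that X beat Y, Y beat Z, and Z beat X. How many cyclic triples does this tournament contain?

4

Win totals: Alice 4, Ravi 3, Asha 2, Bilal 3, Liang 3, Jamal 0.
A robot with w wins dominates both others in C(w,2) triples; summing gives 6 + 3 + 1 + 3 + 3 + 0 = 16 transitive triples.
Total triples C(6,3) = 20, so cyclic triples = 20 − 16 = 4.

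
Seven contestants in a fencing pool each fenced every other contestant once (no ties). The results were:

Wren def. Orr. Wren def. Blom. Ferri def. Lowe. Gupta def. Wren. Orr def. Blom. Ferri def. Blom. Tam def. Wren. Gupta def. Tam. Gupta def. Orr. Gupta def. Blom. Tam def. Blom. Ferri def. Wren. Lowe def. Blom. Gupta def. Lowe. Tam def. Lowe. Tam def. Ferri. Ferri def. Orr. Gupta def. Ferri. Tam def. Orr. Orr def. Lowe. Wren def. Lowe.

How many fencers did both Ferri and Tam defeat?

4

Ferri beat: Wren, Blom, Lowe, Orr.
Tam beat: Ferri, Wren, Blom, Lowe, Orr.
Both beat: Wren, Blom, Lowe, Orr — 4.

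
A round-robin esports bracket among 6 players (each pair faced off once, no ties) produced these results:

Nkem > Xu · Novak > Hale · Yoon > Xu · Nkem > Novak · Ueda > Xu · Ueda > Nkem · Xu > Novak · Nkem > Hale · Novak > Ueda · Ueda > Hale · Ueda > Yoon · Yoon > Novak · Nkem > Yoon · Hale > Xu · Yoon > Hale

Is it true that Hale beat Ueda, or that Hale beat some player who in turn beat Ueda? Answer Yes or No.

No

Hale did not beat Ueda directly.
Hale beat Xu, but each of them lost to Ueda. No two-step path.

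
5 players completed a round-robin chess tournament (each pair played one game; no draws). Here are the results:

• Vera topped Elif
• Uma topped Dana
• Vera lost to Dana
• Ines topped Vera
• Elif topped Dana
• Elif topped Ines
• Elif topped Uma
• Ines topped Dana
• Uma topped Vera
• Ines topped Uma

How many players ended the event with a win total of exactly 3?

Win totals: Vera 1, Elif 3, Uma 2, Ines 3, Dana 1.
Exactly 3: Elif, Ines — 2 players.

2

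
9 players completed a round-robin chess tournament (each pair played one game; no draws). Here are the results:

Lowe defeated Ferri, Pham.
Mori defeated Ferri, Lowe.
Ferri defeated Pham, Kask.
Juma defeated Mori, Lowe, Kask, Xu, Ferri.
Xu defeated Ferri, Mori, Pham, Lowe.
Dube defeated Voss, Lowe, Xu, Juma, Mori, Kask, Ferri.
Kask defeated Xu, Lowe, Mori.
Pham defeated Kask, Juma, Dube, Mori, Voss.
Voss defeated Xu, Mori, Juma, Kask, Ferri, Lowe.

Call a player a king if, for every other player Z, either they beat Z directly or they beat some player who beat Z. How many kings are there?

4

Pham reaches everyone (king).
Mori cannot reach Juma, Voss, Xu, Dube in two steps.
Juma cannot reach Voss, Dube in two steps.
Voss cannot reach Dube in two steps.
Xu reaches everyone (king).
Kask cannot reach Juma, Voss, Dube in two steps.
Dube reaches everyone (king).
Ferri reaches everyone (king).
Lowe cannot reach Xu in two steps.
Kings: Pham, Xu, Dube, Ferri — 4.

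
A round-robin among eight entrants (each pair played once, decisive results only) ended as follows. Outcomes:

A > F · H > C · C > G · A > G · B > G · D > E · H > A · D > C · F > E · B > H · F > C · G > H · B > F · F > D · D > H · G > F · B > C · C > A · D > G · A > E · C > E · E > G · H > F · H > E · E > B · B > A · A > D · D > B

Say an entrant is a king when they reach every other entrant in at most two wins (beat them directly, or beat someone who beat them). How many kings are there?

A reaches everyone (king).
B reaches everyone (king).
C reaches everyone (king).
D reaches everyone (king).
E cannot reach D in two steps.
F reaches everyone (king).
G cannot reach B in two steps.
H reaches everyone (king).
Kings: A, B, C, D, F, H — 6.

6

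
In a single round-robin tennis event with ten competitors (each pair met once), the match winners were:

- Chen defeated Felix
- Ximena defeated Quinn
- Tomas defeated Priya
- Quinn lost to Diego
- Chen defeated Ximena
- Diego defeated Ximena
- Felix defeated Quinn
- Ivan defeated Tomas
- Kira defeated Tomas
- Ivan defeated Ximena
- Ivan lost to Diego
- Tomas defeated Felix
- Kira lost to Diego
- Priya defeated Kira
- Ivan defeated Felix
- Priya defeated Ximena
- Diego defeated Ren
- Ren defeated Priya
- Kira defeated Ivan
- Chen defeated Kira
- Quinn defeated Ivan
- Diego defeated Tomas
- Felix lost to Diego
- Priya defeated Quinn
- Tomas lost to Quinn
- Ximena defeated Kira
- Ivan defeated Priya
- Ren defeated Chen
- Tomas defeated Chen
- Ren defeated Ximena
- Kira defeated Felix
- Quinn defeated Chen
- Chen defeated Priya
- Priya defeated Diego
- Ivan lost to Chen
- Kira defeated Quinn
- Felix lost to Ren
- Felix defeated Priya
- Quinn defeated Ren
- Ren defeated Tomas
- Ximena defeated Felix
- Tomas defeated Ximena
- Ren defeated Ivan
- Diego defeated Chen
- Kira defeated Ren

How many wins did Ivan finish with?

4

Ivan's results: beat Felix, Ximena, Tomas, Priya; lost to Diego, Kira, Ren, Quinn, Chen.
That is 4 wins.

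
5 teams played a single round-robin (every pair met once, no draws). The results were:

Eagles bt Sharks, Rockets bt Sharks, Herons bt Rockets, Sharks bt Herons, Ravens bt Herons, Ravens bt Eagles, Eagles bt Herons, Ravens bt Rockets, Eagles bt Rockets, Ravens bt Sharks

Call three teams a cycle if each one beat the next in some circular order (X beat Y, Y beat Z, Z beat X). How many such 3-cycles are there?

Win totals: Ravens 4, Sharks 1, Herons 1, Eagles 3, Rockets 1.
A team with w wins dominates both others in C(w,2) triples; summing gives 6 + 0 + 0 + 3 + 0 = 9 transitive triples.
Total triples C(5,3) = 10, so cyclic triples = 10 − 9 = 1.

1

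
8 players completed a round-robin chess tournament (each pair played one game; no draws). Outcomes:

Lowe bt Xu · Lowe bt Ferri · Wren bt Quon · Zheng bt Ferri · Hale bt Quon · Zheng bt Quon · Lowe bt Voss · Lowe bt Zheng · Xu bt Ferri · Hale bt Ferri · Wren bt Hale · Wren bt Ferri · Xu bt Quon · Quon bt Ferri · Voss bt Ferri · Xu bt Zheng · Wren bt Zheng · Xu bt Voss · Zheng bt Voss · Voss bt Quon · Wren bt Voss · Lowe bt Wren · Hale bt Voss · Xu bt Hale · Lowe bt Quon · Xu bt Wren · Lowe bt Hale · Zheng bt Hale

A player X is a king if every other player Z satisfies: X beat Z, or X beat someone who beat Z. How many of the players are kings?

1

Voss cannot reach Xu, Wren, Zheng, Hale, Lowe in two steps.
Xu cannot reach Lowe in two steps.
Wren cannot reach Xu, Lowe in two steps.
Zheng cannot reach Xu, Wren, Lowe in two steps.
Quon cannot reach Voss, Xu, Wren, Zheng, Hale, Lowe in two steps.
Ferri cannot reach Voss, Xu, Wren, Zheng, Quon, Hale, Lowe in two steps.
Hale cannot reach Xu, Wren, Zheng, Lowe in two steps.
Lowe reaches everyone (king).
Kings: Lowe — 1.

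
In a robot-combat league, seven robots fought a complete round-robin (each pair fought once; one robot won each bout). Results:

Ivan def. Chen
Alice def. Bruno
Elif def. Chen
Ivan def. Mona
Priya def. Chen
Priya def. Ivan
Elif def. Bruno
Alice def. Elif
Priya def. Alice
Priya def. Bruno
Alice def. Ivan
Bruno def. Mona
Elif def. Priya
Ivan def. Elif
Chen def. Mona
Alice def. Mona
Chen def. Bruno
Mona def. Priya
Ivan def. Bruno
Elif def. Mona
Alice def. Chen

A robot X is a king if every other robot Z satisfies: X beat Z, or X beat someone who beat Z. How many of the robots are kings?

3

Elif reaches everyone (king).
Bruno cannot reach Elif, Alice, Ivan, Chen in two steps.
Alice reaches everyone (king).
Ivan cannot reach Alice in two steps.
Mona cannot reach Elif in two steps.
Chen cannot reach Elif, Alice, Ivan in two steps.
Priya reaches everyone (king).
Kings: Elif, Alice, Priya — 3.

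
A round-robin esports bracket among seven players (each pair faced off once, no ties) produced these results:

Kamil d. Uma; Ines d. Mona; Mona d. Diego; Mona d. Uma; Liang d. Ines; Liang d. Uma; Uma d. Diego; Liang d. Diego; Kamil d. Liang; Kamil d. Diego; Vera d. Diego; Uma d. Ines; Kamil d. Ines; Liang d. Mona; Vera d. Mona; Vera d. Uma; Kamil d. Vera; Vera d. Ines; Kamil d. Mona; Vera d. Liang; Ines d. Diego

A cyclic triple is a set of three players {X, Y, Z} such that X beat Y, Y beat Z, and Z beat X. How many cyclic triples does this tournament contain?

Win totals: Diego 0, Kamil 6, Vera 5, Uma 2, Mona 2, Ines 2, Liang 4.
A player with w wins dominates both others in C(w,2) triples; summing gives 0 + 15 + 10 + 1 + 1 + 1 + 6 = 34 transitive triples.
Total triples C(7,3) = 35, so cyclic triples = 35 − 34 = 1.

1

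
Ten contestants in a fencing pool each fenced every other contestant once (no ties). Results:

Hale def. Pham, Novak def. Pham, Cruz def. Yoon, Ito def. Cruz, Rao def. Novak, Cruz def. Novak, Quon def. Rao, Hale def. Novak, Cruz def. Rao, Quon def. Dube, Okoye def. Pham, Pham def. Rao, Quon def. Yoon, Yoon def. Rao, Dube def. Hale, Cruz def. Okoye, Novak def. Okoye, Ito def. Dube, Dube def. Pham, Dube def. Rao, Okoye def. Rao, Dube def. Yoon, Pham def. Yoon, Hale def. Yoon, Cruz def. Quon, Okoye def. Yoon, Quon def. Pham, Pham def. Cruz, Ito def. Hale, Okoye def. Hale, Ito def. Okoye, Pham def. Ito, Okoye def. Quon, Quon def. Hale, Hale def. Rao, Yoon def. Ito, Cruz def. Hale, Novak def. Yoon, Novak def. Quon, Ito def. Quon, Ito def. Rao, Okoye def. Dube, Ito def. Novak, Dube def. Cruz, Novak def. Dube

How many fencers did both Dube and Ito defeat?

3

Dube beat: Rao, Cruz, Pham, Yoon, Hale.
Ito beat: Dube, Rao, Novak, Cruz, Quon, Okoye, Hale.
Both beat: Rao, Cruz, Hale — 3.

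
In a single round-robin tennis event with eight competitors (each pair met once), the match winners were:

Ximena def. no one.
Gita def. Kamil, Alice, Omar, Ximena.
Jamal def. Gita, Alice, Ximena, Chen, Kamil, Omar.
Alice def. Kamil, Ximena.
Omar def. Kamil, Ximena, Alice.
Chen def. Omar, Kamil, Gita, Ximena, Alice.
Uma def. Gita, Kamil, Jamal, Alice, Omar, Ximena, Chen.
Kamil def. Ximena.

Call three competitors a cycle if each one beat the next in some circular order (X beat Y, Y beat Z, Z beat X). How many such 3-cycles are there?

Win totals: Alice 2, Uma 7, Omar 3, Jamal 6, Chen 5, Gita 4, Ximena 0, Kamil 1.
A competitor with w wins dominates both others in C(w,2) triples; summing gives 1 + 21 + 3 + 15 + 10 + 6 + 0 + 0 = 56 transitive triples.
Total triples C(8,3) = 56, so cyclic triples = 56 − 56 = 0.

0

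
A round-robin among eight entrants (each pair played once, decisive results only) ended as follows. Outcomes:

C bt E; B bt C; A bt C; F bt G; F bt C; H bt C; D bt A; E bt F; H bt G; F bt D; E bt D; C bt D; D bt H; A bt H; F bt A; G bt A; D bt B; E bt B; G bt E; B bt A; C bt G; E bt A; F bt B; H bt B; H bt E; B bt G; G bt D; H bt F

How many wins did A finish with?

2

A's results: beat C, H; lost to B, D, E, F, G.
That is 2 wins.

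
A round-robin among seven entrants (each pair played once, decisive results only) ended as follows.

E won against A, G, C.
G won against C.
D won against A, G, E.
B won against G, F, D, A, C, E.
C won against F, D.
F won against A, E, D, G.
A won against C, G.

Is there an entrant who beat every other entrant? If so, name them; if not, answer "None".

B has 6 wins out of 6 opponents — a perfect record.

B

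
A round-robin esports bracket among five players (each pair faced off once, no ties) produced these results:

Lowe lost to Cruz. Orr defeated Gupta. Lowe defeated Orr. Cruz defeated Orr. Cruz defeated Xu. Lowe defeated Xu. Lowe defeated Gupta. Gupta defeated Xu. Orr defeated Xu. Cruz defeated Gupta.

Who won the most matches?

Cruz

Win totals: Orr 2, Lowe 3, Gupta 1, Cruz 4, Xu 0.
Cruz leads with 4 wins (next highest: 3).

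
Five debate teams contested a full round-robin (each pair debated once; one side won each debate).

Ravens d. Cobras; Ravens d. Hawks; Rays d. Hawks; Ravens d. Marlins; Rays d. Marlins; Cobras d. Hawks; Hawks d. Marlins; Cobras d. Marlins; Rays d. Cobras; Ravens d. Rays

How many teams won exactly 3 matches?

Win totals: Ravens 4, Hawks 1, Cobras 2, Marlins 0, Rays 3.
Exactly 3: Rays — 1 team.

1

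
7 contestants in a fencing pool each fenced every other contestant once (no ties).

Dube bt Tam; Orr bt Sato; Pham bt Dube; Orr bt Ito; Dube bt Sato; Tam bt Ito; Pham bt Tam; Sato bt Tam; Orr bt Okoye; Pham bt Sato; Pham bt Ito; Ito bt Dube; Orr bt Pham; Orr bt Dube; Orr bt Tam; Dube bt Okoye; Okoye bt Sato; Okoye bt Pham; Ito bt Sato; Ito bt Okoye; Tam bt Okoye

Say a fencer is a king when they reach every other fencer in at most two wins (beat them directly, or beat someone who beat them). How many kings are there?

Dube cannot reach Orr in two steps.
Okoye cannot reach Orr in two steps.
Orr reaches everyone (king).
Sato cannot reach Dube, Orr, Pham in two steps.
Tam cannot reach Orr in two steps.
Pham cannot reach Orr in two steps.
Ito cannot reach Orr in two steps.
Kings: Orr — 1.

1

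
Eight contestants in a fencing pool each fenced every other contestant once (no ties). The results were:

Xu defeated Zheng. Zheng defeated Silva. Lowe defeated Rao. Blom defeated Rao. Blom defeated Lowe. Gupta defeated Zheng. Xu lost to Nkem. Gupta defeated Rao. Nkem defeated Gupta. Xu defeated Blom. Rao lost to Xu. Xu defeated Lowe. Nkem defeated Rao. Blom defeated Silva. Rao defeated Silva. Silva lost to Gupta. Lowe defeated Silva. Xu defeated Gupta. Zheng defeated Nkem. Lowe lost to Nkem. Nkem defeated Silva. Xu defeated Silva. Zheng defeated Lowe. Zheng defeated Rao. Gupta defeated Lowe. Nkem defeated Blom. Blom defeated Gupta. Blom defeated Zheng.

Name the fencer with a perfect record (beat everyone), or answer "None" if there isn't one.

None

Highest win total is Xu with 6 (out of 7 possible).
Xu lost to Nkem, so no fencer went undefeated.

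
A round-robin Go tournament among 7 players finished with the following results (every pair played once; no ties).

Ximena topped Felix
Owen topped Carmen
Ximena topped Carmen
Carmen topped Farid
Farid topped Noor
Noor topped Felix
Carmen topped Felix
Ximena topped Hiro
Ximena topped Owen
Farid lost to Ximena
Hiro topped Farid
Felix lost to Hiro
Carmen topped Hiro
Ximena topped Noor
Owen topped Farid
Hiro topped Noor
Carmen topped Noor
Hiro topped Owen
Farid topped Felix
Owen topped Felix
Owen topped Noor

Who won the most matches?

Ximena

Win totals: Hiro 4, Noor 1, Farid 2, Carmen 4, Felix 0, Owen 4, Ximena 6.
Ximena leads with 6 wins (next highest: 4).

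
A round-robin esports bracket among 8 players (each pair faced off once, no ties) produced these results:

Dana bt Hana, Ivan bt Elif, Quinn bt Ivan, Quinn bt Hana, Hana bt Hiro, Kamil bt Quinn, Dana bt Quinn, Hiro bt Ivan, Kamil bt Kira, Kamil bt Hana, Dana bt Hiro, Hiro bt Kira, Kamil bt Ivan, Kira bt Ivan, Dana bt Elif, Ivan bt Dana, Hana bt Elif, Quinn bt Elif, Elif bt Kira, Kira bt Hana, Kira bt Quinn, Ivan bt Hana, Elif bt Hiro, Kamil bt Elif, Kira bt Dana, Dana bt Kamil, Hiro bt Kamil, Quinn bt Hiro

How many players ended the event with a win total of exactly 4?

Win totals: Ivan 3, Kamil 5, Elif 2, Hana 2, Quinn 4, Dana 5, Kira 4, Hiro 3.
Exactly 4: Quinn, Kira — 2 players.

2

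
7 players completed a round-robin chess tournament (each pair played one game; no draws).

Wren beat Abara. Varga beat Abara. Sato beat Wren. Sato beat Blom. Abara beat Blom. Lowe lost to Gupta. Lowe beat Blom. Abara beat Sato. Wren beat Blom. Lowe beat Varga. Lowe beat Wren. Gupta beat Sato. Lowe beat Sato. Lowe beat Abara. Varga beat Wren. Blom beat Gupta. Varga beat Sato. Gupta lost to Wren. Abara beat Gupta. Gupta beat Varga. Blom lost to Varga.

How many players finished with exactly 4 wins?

1

Win totals: Wren 3, Lowe 5, Gupta 3, Sato 2, Abara 3, Blom 1, Varga 4.
Exactly 4: Varga — 1 player.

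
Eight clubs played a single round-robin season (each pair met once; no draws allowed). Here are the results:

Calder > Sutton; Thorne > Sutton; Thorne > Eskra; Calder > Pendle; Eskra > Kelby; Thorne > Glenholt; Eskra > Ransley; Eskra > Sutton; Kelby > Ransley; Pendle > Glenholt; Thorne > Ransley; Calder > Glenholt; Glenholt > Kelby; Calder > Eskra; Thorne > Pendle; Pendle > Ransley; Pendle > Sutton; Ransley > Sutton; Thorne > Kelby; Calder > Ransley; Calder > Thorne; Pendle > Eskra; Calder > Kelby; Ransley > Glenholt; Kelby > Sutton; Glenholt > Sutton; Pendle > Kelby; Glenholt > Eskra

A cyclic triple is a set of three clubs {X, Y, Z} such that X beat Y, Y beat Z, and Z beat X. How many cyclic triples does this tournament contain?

2

Win totals: Glenholt 3, Ransley 2, Pendle 5, Thorne 6, Calder 7, Kelby 2, Eskra 3, Sutton 0.
A club with w wins dominates both others in C(w,2) triples; summing gives 3 + 1 + 10 + 15 + 21 + 1 + 3 + 0 = 54 transitive triples.
Total triples C(8,3) = 56, so cyclic triples = 56 − 54 = 2.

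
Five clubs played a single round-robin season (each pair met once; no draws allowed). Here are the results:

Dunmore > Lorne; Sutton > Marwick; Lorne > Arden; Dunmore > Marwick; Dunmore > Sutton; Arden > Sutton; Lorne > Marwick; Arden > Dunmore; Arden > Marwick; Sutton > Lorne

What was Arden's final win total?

Arden's results: beat Dunmore, Sutton, Marwick; lost to Lorne.
That is 3 wins.

3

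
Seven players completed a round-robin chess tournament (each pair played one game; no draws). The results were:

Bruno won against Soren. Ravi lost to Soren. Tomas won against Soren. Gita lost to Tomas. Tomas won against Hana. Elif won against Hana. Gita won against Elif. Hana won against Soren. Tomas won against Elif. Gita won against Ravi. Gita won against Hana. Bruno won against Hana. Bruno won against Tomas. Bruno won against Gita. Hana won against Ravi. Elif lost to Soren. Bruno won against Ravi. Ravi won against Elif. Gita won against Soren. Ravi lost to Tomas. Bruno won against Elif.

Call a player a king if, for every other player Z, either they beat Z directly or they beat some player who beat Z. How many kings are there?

1

Ravi cannot reach Bruno, Soren, Tomas, Gita in two steps.
Elif cannot reach Bruno, Tomas, Gita in two steps.
Bruno reaches everyone (king).
Soren cannot reach Bruno, Tomas, Gita in two steps.
Tomas cannot reach Bruno in two steps.
Gita cannot reach Bruno, Tomas in two steps.
Hana cannot reach Bruno, Tomas, Gita in two steps.
Kings: Bruno — 1.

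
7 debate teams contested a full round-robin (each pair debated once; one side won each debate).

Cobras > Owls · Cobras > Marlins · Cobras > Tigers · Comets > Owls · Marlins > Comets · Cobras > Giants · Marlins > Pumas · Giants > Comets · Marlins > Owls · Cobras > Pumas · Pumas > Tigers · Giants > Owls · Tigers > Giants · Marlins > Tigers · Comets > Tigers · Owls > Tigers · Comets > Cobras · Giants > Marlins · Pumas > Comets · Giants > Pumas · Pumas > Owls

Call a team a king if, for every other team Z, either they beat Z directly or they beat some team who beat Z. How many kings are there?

Pumas cannot reach Marlins in two steps.
Marlins reaches everyone (king).
Cobras reaches everyone (king).
Owls cannot reach Pumas, Marlins, Cobras, Comets in two steps.
Tigers cannot reach Cobras in two steps.
Comets reaches everyone (king).
Giants reaches everyone (king).
Kings: Marlins, Cobras, Comets, Giants — 4.

4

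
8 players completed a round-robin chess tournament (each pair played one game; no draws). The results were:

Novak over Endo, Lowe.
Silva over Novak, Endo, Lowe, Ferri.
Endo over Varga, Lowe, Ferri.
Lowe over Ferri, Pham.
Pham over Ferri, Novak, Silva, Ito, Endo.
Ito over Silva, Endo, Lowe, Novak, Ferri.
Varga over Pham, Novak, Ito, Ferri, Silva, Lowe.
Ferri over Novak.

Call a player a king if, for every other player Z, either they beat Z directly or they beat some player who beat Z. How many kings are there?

4

Ito reaches everyone (king).
Silva cannot reach Ito in two steps.
Pham reaches everyone (king).
Ferri cannot reach Ito, Silva, Pham, Varga in two steps.
Varga reaches everyone (king).
Lowe cannot reach Varga in two steps.
Novak cannot reach Ito, Silva in two steps.
Endo reaches everyone (king).
Kings: Ito, Pham, Varga, Endo — 4.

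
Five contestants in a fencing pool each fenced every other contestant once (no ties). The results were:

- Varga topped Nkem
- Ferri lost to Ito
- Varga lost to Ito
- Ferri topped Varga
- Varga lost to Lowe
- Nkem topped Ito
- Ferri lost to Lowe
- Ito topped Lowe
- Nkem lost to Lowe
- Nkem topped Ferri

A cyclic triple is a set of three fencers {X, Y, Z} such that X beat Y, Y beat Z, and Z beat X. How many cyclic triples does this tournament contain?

3

Of the C(5,3) = 10 triples, the cyclic ones are: {Nkem, Ito, Varga}; {Nkem, Ito, Lowe}; {Nkem, Varga, Ferri}.
That is 3.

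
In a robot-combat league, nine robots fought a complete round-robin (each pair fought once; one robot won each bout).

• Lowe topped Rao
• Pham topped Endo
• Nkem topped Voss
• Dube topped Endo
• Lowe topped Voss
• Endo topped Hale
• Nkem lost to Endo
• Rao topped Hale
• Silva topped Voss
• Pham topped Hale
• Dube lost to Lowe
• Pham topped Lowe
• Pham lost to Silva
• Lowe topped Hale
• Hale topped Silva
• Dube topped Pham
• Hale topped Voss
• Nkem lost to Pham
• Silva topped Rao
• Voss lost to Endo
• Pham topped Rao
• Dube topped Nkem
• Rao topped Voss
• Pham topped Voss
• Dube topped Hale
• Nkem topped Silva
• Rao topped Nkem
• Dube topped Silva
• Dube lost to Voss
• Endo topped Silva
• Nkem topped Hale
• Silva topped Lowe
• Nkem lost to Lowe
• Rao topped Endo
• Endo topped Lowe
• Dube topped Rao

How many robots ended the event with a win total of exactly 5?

2

Win totals: Hale 2, Endo 5, Dube 6, Nkem 3, Rao 4, Pham 6, Voss 1, Silva 4, Lowe 5.
Exactly 5: Endo, Lowe — 2 robots.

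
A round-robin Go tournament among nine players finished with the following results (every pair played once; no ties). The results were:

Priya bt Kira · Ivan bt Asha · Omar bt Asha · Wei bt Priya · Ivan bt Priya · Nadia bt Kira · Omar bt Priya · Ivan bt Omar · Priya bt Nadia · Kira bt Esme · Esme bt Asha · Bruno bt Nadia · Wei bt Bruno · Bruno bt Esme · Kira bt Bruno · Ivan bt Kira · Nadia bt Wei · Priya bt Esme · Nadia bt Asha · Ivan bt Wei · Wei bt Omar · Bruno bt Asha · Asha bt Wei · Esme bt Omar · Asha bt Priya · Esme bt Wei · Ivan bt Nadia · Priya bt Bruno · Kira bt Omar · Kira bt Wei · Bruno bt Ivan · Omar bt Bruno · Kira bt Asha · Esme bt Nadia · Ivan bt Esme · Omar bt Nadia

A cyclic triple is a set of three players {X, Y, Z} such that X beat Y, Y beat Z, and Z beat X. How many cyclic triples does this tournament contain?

Win totals: Ivan 7, Omar 4, Nadia 3, Priya 4, Asha 2, Wei 3, Esme 4, Kira 5, Bruno 4.
A player with w wins dominates both others in C(w,2) triples; summing gives 21 + 6 + 3 + 6 + 1 + 3 + 6 + 10 + 6 = 62 transitive triples.
Total triples C(9,3) = 84, so cyclic triples = 84 − 62 = 22.

22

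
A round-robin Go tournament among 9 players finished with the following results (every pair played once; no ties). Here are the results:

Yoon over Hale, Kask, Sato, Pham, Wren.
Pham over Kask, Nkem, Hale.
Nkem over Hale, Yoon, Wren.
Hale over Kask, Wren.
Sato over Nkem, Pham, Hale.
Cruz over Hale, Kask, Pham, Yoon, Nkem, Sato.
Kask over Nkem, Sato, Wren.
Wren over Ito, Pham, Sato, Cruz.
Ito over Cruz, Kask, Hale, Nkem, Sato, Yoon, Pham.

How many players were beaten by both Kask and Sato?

Kask beat: Wren, Nkem, Sato.
Sato beat: Pham, Hale, Nkem.
Both beat: Nkem — 1.

1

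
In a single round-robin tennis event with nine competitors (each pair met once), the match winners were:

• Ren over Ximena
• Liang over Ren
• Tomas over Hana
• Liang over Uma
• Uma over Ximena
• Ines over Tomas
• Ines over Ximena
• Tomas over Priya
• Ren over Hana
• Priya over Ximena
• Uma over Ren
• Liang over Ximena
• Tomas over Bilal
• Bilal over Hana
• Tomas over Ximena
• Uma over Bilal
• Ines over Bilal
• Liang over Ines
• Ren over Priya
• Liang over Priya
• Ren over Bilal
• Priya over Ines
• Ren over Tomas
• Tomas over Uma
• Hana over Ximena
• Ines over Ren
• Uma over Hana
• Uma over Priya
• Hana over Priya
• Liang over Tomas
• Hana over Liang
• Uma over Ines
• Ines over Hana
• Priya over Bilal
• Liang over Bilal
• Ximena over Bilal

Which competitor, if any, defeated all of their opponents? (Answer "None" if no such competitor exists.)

None

Highest win total is Liang with 7 (out of 8 possible).
Liang lost to Hana, so no competitor went undefeated.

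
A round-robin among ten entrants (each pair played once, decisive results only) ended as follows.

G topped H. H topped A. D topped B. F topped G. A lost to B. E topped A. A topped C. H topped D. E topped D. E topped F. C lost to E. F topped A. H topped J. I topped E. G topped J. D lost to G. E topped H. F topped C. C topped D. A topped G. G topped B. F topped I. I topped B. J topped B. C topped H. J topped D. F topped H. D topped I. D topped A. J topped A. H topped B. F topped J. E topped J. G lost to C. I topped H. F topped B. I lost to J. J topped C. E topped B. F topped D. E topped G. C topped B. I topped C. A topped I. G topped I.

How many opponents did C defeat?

C's results: beat B, D, G, H; lost to A, E, F, I, J.
That is 4 wins.

4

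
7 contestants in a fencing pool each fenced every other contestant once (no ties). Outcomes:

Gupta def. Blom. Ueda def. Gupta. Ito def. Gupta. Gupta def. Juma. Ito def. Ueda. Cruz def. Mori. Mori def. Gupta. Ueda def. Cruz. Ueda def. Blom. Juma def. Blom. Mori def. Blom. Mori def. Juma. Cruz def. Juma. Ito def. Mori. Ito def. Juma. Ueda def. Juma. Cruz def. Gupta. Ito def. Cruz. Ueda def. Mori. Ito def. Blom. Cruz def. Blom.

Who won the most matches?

Ito

Win totals: Ito 6, Blom 0, Juma 1, Mori 3, Ueda 5, Cruz 4, Gupta 2.
Ito leads with 6 wins (next highest: 5).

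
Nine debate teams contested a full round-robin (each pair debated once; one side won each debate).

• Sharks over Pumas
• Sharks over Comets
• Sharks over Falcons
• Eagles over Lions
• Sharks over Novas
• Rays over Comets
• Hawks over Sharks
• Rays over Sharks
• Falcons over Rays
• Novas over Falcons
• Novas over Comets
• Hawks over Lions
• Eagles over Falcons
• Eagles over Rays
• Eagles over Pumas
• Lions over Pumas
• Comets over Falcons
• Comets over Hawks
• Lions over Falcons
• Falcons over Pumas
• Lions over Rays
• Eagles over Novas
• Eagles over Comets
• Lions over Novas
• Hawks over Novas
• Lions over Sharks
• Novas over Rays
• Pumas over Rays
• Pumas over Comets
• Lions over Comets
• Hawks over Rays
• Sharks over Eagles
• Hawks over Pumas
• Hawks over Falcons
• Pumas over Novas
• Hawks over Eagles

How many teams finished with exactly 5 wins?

Win totals: Novas 3, Eagles 6, Falcons 2, Rays 2, Comets 2, Sharks 5, Hawks 7, Pumas 3, Lions 6.
Exactly 5: Sharks — 1 team.

1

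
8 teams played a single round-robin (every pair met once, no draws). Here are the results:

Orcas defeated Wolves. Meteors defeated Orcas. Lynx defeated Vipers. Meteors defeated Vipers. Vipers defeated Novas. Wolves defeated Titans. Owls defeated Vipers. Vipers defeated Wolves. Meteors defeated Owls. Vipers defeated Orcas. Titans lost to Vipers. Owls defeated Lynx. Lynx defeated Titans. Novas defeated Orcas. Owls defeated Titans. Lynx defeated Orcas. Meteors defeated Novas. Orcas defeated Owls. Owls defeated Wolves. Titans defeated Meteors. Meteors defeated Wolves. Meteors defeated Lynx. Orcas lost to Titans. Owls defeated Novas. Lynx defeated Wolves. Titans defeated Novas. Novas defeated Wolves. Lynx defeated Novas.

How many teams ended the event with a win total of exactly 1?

Win totals: Orcas 2, Wolves 1, Titans 3, Vipers 4, Meteors 6, Owls 5, Novas 2, Lynx 5.
Exactly 1: Wolves — 1 team.

1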